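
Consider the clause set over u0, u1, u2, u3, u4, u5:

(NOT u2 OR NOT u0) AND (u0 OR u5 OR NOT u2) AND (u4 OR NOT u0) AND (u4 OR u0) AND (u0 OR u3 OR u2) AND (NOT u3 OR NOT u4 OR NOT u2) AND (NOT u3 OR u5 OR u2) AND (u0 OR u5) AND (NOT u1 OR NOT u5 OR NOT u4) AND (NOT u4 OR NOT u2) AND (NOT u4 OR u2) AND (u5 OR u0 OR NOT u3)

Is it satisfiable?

Unsatisfiable

Branch on u2: set u2 = false.
The clause (NOT u4) is unit, so u4 = false.
The clause (NOT u0) is unit, so u0 = false.
That conflicts with the unit clause (u0).
That branch fails; take u2 = true instead.
The clause (NOT u0) is unit, so u0 = false.
The clause (u5) is unit, so u5 = true.
The clause (u4) is unit, so u4 = true.
That conflicts with the unit clause (NOT u4).
Both values of u2 lead to a conflict.
No assignment satisfies every clause.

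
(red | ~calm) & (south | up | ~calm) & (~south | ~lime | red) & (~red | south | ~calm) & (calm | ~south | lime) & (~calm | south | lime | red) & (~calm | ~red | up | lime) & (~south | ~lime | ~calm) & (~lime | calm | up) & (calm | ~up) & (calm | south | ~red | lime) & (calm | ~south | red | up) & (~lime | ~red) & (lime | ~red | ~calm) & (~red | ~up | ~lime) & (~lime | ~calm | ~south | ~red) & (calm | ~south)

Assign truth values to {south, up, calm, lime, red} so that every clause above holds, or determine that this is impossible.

Try red = 0.
The clause (~calm) is unit, so calm = 0.
The clause (~up) is unit, so up = 0.
The clause (~lime) is unit, so lime = 0.
The clause (~south) is unit, so south = 0.
This assignment satisfies each clause.

south=0, up=0, calm=0, lime=0, red=0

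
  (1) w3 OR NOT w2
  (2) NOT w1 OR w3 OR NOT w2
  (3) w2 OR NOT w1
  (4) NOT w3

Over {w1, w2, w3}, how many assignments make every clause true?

There are 2^3 = 8 truth assignments over (w1, w2, w3).
Split on w2. With w2 = true, the clauses containing w2 are satisfied and NOT w2 drops from the rest; 0 of the 2^2 = 4 assignments to the other variables satisfy what remains.
With w2 = false, by the same count on the reduced clause set, 1 assignment works.
(One model: w1=F, w2=F, w3=F.)
Total: 0 + 1 = 1.

1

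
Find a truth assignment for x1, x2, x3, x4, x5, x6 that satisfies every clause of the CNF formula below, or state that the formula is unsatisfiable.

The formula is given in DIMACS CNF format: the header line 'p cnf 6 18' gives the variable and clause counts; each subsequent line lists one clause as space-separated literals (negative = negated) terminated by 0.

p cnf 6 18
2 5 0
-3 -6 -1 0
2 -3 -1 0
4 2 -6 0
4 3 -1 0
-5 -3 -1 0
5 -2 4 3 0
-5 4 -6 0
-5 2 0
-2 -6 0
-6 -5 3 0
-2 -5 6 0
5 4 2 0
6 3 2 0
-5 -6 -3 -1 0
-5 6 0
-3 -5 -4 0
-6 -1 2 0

x1 ↦ True,  x2 ↦ True,  x3 ↦ False,  x4 ↦ True,  x5 ↦ False,  x6 ↦ False

Case x2 = True:
Unit clause (¬x6) forces x6 = False.
Unit clause (¬x5) forces x5 = False.
Case x4 = True:
No clause remains; x1, x3 are free.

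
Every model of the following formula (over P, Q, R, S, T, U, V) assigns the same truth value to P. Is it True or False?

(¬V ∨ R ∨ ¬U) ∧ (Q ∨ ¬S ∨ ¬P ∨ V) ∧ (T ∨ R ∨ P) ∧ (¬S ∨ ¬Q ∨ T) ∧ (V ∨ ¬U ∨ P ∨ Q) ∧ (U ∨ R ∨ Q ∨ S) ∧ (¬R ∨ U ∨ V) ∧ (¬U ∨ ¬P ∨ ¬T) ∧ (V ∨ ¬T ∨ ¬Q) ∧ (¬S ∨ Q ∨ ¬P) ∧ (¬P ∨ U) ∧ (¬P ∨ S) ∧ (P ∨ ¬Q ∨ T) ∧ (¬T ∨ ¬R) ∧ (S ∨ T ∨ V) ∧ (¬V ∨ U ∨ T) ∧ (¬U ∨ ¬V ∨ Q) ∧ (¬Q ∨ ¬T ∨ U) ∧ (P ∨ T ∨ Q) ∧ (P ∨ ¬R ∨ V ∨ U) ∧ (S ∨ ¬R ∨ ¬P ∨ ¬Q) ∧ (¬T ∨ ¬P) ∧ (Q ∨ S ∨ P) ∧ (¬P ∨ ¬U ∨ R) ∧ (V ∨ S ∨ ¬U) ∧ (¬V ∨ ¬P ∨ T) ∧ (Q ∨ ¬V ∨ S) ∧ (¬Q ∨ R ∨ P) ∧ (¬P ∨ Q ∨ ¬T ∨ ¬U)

Suppose P = True.
From the singleton clause (U), U = True.
From the singleton clause (¬T), T = False.
From the singleton clause (S), S = True.
From the singleton clause (¬Q), Q = False.
But (Q) is also a unit clause — contradiction.
So every satisfying assignment has P = False.

False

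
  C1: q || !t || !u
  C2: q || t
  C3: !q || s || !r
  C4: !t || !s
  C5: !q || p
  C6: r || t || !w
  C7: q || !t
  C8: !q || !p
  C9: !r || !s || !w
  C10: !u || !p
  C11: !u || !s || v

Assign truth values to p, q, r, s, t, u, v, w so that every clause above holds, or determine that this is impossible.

UNSATISFIABLE

Branch on q: set q = true.
The clause (p) is unit, so p = true.
But (!p) is also a unit clause — contradiction.
Undo q and try q = false.
The clause (t) is unit, so t = true.
But (!t) is also a unit clause — contradiction.
Both values of q lead to a conflict.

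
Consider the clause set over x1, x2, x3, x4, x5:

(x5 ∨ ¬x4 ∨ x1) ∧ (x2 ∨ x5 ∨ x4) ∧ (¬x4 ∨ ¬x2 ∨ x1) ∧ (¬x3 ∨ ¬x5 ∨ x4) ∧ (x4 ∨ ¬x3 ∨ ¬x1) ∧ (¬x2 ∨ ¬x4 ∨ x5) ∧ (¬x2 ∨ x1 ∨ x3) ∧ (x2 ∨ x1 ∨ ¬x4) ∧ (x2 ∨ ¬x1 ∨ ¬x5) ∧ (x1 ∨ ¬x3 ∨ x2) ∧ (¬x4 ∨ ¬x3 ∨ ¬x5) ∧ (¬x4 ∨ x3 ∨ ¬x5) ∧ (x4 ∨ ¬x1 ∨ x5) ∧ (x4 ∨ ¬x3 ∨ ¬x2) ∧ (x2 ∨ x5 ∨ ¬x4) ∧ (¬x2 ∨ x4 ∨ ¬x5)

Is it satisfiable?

Branch on x5: set x5 = True.
Branch on x3: set x3 = False.
The clause (¬x4) is unit, so x4 = False.
The clause (¬x2) is unit, so x2 = False.
The clause (¬x1) is unit, so x1 = False.
All clauses are satisfied.
A satisfying assignment: x1=False,  x2=False,  x3=False,  x4=False,  x5=True.

Yes, satisfiable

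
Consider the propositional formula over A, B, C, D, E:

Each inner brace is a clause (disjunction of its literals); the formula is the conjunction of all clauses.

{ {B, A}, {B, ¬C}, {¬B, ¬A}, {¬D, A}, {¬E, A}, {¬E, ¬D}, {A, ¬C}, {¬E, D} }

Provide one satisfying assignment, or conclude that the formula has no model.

A=True, B=False, C=False, D=True, E=False

Case B = False:
Unit clause (A) forces A = True.
Unit clause (¬C) forces C = False.
Case E = False:
Every clause is now satisfied; D is unconstrained.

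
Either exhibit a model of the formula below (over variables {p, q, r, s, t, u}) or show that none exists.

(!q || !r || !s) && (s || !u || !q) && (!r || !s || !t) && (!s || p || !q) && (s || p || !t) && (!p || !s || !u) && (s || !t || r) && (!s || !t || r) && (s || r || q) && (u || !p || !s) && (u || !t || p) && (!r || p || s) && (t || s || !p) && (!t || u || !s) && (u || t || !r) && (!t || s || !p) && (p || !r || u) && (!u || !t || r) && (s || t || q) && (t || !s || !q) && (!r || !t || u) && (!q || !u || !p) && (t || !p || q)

p=false; q=false; r=true; s=true; t=false; u=true

Case q = false:
Case s = true:
Case r = true:
The clause (!t) is unit, so t = false.
The clause (u) is unit, so u = true.
The clause (!p) is unit, so p = false.
All clauses are satisfied.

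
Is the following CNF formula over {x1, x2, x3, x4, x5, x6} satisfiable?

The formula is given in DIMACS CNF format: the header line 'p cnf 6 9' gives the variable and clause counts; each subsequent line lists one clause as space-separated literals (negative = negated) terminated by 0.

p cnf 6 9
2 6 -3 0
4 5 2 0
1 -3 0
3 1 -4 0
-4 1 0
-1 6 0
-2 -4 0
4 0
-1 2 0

No, unsatisfiable

(x4) alone gives x4 = True.
(x1) alone gives x1 = True.
(x6) alone gives x6 = True.
(¬x2) alone gives x2 = False.
That conflicts with the unit clause (x2).
No assignment satisfies every clause.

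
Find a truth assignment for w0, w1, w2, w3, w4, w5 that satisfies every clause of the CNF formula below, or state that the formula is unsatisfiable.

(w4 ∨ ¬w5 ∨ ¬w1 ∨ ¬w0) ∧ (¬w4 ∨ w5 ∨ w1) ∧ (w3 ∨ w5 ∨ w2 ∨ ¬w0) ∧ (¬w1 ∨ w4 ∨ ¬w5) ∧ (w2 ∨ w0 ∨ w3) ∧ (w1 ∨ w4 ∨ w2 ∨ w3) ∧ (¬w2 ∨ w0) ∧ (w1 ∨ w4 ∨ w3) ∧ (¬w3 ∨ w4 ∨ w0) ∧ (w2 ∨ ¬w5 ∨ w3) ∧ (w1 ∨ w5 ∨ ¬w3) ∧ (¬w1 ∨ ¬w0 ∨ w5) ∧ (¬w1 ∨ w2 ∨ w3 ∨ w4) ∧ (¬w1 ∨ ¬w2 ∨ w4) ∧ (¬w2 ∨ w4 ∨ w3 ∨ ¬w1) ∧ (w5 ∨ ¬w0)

Suppose w2 = False.
Suppose w0 = False.
(w3) alone gives w3 = True.
(w4) alone gives w4 = True.
Suppose w5 = False.
(w1) alone gives w1 = True.
Every clause now holds.

w0: False,  w1: True,  w2: False,  w3: True,  w4: True,  w5: False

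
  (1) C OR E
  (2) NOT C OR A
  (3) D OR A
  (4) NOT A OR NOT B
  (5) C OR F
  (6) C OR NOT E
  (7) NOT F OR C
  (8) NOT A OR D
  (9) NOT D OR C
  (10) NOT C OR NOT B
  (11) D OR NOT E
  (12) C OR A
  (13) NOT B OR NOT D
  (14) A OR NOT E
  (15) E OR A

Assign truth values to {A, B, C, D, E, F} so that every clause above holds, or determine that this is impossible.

Branch on C: set C = true.
From the singleton clause (A), A = true.
From the singleton clause (NOT B), B = false.
From the singleton clause (D), D = true.
No clause remains; E, F are free.

A: true; B: false; C: true; D: true; E: true; F: true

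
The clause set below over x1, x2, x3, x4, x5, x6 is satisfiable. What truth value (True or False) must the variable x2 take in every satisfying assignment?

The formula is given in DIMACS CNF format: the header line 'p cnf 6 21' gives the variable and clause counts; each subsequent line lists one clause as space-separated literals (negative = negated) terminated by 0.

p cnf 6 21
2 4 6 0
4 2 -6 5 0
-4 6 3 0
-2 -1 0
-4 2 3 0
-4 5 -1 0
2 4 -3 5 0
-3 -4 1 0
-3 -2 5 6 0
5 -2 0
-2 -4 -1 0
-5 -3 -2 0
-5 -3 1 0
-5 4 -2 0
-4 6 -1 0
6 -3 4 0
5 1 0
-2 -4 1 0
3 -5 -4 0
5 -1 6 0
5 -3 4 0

Suppose x2 = True.
The clause (¬x1) is unit, so x1 = False.
The clause (x5) is unit, so x5 = True.
The clause (¬x3) is unit, so x3 = False.
The clause (x4) is unit, so x4 = True.
But (¬x4) is also a unit clause — contradiction.
So every satisfying assignment has x2 = False.

False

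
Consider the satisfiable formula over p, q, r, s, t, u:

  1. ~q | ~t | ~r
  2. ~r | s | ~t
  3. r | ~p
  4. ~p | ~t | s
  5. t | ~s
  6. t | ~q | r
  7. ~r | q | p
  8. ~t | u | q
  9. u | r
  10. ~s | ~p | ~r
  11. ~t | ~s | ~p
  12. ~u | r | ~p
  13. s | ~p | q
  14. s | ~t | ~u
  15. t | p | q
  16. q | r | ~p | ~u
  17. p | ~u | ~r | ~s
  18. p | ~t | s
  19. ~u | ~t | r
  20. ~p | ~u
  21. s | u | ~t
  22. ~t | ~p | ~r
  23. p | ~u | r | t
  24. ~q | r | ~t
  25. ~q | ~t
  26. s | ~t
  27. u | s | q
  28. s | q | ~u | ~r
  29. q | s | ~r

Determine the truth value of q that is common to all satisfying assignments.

True

Suppose q = 0.
Try r = 1.
(p) alone gives p = 1.
(~s) alone gives s = 0.
But (s) is also a unit clause — contradiction.
So r must be the other value — set r = 0.
(~p) alone gives p = 0.
(u) alone gives u = 1.
(t) alone gives t = 1.
But (~t) is also a unit clause — contradiction.
Either choice for r ends in contradiction.
So every satisfying assignment has q = True.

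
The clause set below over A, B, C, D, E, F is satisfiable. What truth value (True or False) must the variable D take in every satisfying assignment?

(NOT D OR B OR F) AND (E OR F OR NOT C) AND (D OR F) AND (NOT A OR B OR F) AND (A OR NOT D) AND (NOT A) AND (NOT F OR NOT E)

False

Suppose D = true.
The clause (A) is unit, so A = true.
But (NOT A) is also a unit clause — contradiction.
So every satisfying assignment has D = False.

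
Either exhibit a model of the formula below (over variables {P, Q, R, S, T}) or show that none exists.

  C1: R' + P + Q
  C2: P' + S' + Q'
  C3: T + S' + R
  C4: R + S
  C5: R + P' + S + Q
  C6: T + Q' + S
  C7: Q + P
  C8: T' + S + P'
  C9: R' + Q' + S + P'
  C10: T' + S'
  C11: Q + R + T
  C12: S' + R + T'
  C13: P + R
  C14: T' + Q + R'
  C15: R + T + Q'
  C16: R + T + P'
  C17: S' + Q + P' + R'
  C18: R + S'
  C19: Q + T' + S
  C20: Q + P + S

P: 0, Q: 1, R: 1, S: 1, T: 0

Branch on R: set R = 1.
Branch on P: set P = 0.
From the singleton clause (Q), Q = 1.
Branch on T: set T = 0.
From the singleton clause (S), S = 1.
All clauses are satisfied.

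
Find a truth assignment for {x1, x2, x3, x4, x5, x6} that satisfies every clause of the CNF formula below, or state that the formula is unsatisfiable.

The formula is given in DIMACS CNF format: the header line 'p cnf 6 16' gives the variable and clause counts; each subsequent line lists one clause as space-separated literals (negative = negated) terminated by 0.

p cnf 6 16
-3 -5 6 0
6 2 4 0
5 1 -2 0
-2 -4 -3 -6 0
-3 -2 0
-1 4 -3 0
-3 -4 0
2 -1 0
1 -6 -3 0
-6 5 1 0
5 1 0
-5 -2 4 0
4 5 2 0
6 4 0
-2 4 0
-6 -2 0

Case x3 = False:
Case x2 = True:
(x4) alone gives x4 = True.
(¬x6) alone gives x6 = False.
Case x5 = False:
(x1) alone gives x1 = True.
Every clause now holds.

x1 ↦ True; x2 ↦ True; x3 ↦ False; x4 ↦ True; x5 ↦ False; x6 ↦ False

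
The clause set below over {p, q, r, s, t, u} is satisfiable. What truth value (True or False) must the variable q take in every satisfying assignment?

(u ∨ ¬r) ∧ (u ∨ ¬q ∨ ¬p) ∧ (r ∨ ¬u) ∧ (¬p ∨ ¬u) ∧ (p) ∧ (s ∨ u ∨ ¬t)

Suppose q = True.
Unit clause (p) forces p = True.
Unit clause (u) forces u = True.
That conflicts with the unit clause (¬u).
So every satisfying assignment has q = False.

False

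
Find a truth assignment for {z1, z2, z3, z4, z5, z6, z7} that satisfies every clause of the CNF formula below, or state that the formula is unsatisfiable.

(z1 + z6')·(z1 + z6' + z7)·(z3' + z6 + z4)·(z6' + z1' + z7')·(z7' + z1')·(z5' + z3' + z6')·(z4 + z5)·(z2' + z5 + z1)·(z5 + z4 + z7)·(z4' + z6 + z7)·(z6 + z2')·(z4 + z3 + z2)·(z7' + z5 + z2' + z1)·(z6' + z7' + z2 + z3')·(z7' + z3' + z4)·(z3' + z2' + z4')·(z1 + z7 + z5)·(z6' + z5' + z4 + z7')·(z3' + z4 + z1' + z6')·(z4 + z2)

z1: 1; z2: 0; z3: 1; z4: 1; z5: 0; z6: 1; z7: 0

Branch on z1: set z1 = 1.
Unit clause (z7') forces z7 = 0.
Branch on z4: set z4 = 1.
Unit clause (z6) forces z6 = 1.
Branch on z5: set z5 = 0.
Branch on z3: set z3 = 1.
Unit clause (z2') forces z2 = 0.
Every clause now holds.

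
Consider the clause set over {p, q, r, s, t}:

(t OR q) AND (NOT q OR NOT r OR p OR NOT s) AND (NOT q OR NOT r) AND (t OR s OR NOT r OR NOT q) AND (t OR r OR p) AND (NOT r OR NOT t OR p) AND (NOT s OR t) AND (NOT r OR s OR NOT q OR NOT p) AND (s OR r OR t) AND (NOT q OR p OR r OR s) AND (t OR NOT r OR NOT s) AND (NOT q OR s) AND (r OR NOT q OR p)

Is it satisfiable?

Try t = true.
Try q = false.
Try r = false.
All clauses hold; p, s can take either value.
A satisfying assignment: p=false, q=false, r=false, s=false, t=true.

Yes, satisfiable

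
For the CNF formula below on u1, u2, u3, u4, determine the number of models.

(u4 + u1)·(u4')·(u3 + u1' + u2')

There are 2^4 = 16 truth assignments over (u1, u2, u3, u4).
Split on u4. With u4 = 1, the clauses containing u4 are satisfied and u4' drops from the rest; 0 of the 2^3 = 8 assignments to the other variables satisfy what remains.
With u4 = 0, by the same count on the reduced clause set, 3 assignments work.
Total: 0 + 3 = 3.

3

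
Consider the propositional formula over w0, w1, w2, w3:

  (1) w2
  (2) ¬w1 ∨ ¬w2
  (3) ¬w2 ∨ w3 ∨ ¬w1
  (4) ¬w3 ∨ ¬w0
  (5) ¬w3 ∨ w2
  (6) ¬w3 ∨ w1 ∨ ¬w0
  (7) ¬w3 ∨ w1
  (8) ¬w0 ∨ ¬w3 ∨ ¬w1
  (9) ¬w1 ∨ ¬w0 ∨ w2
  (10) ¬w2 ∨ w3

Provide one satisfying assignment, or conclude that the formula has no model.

UNSATISFIABLE

(w2) alone gives w2 = True.
(¬w1) alone gives w1 = False.
(¬w3) alone gives w3 = False.
Now (w3) is unsatisfied and unit — conflict.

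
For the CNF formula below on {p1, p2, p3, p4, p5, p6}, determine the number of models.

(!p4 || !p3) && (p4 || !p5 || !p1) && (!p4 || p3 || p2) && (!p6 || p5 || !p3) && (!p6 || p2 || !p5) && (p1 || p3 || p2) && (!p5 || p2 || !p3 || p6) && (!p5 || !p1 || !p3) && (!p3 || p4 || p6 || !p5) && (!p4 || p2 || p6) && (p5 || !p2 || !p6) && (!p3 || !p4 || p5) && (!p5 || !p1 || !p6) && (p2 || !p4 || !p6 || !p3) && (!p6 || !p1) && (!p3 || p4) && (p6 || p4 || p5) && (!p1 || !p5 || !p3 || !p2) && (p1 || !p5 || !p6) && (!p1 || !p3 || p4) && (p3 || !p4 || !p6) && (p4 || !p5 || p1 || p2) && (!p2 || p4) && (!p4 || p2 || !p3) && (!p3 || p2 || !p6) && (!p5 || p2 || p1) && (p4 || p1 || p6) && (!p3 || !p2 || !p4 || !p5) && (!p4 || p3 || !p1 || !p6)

There are 2^6 = 64 truth assignments over (p1, p2, p3, p4, p5, p6).
Split on p2. With p2 = true, the clauses containing p2 are satisfied and !p2 drops from the rest; 4 of the 2^5 = 32 assignments to the other variables satisfy what remains.
With p2 = false, by the same count on the reduced clause set, 0 assignments work.
Total: 4 + 0 = 4.

4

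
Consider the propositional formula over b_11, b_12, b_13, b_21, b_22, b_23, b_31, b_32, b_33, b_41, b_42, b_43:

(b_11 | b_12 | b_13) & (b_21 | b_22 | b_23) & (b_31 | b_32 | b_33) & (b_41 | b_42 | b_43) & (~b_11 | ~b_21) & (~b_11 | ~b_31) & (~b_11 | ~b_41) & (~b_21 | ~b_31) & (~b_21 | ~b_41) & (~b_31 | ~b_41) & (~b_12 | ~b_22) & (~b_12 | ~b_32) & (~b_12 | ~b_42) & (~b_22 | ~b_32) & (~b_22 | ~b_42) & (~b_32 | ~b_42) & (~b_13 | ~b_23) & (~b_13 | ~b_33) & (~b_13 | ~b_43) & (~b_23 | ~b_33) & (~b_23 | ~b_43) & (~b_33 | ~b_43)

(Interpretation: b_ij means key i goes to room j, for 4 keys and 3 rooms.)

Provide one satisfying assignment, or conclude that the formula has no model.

UNSATISFIABLE

Try b_11 = 0.
Try b_12 = 1.
(~b_22) alone gives b_22 = 0.
(~b_32) alone gives b_32 = 0.
(~b_42) alone gives b_42 = 0.
Try b_21 = 1.
(~b_31) alone gives b_31 = 0.
(b_33) alone gives b_33 = 1.
(~b_41) alone gives b_41 = 0.
(b_43) alone gives b_43 = 1.
Now (~b_43) is unsatisfied and unit — conflict.
So b_21 must be the other value — set b_21 = 0.
(b_23) alone gives b_23 = 1.
(~b_13) alone gives b_13 = 0.
(~b_33) alone gives b_33 = 0.
(b_31) alone gives b_31 = 1.
(~b_41) alone gives b_41 = 0.
(b_43) alone gives b_43 = 1.
Now (~b_43) is unsatisfied and unit — conflict.
Either choice for b_21 ends in contradiction.
So b_12 must be the other value — set b_12 = 0.
(b_13) alone gives b_13 = 1.
(~b_23) alone gives b_23 = 0.
(~b_33) alone gives b_33 = 0.
(~b_43) alone gives b_43 = 0.
Try b_21 = 1.
(~b_31) alone gives b_31 = 0.
(b_32) alone gives b_32 = 1.
(~b_41) alone gives b_41 = 0.
(b_42) alone gives b_42 = 1.
Now (~b_42) is unsatisfied and unit — conflict.
So b_21 must be the other value — set b_21 = 0.
(b_22) alone gives b_22 = 1.
(~b_32) alone gives b_32 = 0.
(b_31) alone gives b_31 = 1.
(~b_41) alone gives b_41 = 0.
(b_42) alone gives b_42 = 1.
Now (~b_42) is unsatisfied and unit — conflict.
Either choice for b_21 ends in contradiction.
Either choice for b_12 ends in contradiction.
So b_11 must be the other value — set b_11 = 1.
(~b_21) alone gives b_21 = 0.
(~b_31) alone gives b_31 = 0.
(~b_41) alone gives b_41 = 0.
Try b_22 = 1.
(~b_12) alone gives b_12 = 0.
(~b_32) alone gives b_32 = 0.
(b_33) alone gives b_33 = 1.
(~b_42) alone gives b_42 = 0.
(b_43) alone gives b_43 = 1.
Now (~b_43) is unsatisfied and unit — conflict.
So b_22 must be the other value — set b_22 = 0.
(b_23) alone gives b_23 = 1.
(~b_13) alone gives b_13 = 0.
(~b_33) alone gives b_33 = 0.
(b_32) alone gives b_32 = 1.
(~b_12) alone gives b_12 = 0.
(~b_42) alone gives b_42 = 0.
(b_43) alone gives b_43 = 1.
Now (~b_43) is unsatisfied and unit — conflict.
Either choice for b_22 ends in contradiction.
Either choice for b_11 ends in contradiction.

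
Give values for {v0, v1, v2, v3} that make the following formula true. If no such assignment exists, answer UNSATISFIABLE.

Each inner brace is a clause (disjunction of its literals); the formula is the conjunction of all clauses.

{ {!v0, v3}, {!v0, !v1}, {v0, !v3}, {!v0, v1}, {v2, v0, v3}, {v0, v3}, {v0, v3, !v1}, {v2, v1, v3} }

UNSATISFIABLE

Branch on v0: set v0 = false.
The clause (!v3) is unit, so v3 = false.
Now (v3) is unsatisfied and unit — conflict.
That branch fails; take v0 = true instead.
The clause (v3) is unit, so v3 = true.
The clause (!v1) is unit, so v1 = false.
Now (v1) is unsatisfied and unit — conflict.
Either choice for v0 ends in contradiction.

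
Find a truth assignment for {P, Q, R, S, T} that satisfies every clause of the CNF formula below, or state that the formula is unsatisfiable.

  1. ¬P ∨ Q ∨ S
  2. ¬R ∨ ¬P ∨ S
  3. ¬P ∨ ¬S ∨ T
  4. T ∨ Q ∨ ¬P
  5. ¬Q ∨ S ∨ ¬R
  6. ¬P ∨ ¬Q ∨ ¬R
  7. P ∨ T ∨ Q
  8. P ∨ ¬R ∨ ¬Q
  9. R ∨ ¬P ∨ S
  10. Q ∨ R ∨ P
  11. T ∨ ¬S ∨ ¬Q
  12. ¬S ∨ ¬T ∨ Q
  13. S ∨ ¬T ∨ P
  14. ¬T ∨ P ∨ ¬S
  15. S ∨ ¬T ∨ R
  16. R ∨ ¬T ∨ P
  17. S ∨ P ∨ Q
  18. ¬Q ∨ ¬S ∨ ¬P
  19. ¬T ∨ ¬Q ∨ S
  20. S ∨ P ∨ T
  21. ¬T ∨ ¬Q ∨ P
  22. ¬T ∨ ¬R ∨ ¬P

Case P = False:
Case T = True:
Unit clause (S) forces S = True.
That conflicts with the unit clause (¬S).
So T must be the other value — set T = False.
Unit clause (Q) forces Q = True.
Unit clause (¬R) forces R = False.
Unit clause (¬S) forces S = False.
That conflicts with the unit clause (S).
Neither T = True nor T = False works.
So P must be the other value — set P = True.
Case Q = True:
Unit clause (¬R) forces R = False.
Unit clause (S) forces S = True.
That conflicts with the unit clause (¬S).
So Q must be the other value — set Q = False.
Unit clause (S) forces S = True.
Unit clause (T) forces T = True.
That conflicts with the unit clause (¬T).
Neither Q = True nor Q = False works.
Neither P = True nor P = False works.

UNSATISFIABLE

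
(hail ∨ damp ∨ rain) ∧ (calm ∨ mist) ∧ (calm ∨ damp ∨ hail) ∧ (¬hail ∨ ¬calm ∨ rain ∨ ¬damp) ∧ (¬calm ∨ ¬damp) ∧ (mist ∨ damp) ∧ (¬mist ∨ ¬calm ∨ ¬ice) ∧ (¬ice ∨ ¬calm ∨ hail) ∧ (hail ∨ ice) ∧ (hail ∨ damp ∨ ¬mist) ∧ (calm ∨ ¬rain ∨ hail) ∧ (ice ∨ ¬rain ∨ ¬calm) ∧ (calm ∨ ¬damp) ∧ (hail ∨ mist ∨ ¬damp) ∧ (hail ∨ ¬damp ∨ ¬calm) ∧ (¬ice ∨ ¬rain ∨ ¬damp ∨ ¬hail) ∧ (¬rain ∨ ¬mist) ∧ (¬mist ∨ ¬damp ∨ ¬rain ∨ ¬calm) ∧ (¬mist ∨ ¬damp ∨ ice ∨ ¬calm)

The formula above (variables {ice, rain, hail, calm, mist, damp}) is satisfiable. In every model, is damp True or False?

Suppose damp = True.
(¬calm) alone gives calm = False.
But (calm) is also a unit clause — contradiction.
So every satisfying assignment has damp = False.

False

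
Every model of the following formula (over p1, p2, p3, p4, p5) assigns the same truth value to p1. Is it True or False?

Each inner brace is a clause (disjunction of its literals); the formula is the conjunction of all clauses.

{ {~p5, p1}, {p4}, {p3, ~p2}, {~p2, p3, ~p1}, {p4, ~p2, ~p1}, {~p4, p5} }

True

Suppose p1 = 0.
(~p5) alone gives p5 = 0.
(p4) alone gives p4 = 1.
But (~p4) is also a unit clause — contradiction.
So every satisfying assignment has p1 = True.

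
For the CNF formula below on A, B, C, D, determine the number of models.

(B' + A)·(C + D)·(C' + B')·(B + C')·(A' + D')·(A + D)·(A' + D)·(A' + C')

1

There are 2^4 = 16 truth assignments over (A, B, C, D).
Split on C. With C = 1, the clauses containing C are satisfied and C' drops from the rest; 0 of the 2^3 = 8 assignments to the other variables satisfy what remains.
With C = 0, by the same count on the reduced clause set, 1 assignment works.
Total: 0 + 1 = 1.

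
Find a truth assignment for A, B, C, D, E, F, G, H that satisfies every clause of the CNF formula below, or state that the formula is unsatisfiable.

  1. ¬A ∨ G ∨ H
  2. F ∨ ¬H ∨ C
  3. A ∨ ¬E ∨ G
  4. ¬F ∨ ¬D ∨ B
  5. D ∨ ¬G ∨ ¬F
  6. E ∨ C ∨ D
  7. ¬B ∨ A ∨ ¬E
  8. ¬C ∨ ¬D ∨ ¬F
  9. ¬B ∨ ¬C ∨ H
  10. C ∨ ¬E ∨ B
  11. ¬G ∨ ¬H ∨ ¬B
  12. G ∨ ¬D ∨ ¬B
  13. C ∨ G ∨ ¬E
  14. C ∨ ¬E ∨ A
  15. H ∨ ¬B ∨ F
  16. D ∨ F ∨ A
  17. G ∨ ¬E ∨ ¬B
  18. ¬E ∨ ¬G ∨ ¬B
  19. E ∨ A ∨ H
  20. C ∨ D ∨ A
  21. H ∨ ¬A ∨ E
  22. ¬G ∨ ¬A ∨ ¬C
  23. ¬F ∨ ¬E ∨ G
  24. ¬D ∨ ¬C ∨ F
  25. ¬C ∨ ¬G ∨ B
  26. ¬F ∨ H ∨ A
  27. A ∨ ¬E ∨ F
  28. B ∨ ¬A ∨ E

A: False,  B: False,  C: True,  D: False,  E: False,  F: True,  G: False,  H: True

Branch on A: set A = False.
Branch on E: set E = False.
The clause (H) is unit, so H = True.
Branch on F: set F = True.
Branch on D: set D = False.
The clause (¬G) is unit, so G = False.
The clause (C) is unit, so C = True.
No clause remains; B is free.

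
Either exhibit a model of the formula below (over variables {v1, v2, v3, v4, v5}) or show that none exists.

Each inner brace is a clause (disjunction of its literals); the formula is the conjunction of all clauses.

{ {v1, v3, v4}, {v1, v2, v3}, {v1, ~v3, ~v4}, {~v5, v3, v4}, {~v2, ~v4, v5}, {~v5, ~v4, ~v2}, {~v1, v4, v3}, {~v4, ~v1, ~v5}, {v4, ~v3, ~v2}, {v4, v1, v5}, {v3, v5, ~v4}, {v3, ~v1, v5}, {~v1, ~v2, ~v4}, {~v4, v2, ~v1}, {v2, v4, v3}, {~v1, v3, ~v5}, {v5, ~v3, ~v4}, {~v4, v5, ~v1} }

Case v1 = 1:
Case v4 = 0:
The clause (v3) is unit, so v3 = 1.
The clause (~v2) is unit, so v2 = 0.
No clause remains; v5 is free.

v1: 1, v2: 0, v3: 1, v4: 0, v5: 0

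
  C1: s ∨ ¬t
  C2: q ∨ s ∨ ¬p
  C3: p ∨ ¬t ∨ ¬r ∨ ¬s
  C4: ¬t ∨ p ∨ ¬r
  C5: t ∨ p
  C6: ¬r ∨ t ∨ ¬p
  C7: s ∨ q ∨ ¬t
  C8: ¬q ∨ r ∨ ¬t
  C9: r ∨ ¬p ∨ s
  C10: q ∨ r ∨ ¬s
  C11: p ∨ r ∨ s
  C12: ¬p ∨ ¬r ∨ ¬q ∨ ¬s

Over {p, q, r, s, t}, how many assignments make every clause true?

2

There are 2^5 = 32 truth assignments over (p, q, r, s, t).
Split on t. With t = True, the clauses containing t are satisfied and ¬t drops from the rest; 1 of the 2^4 = 16 assignments to the other variables satisfy what remains.
With t = False, by the same count on the reduced clause set, 1 assignment works.
Total: 1 + 1 = 2.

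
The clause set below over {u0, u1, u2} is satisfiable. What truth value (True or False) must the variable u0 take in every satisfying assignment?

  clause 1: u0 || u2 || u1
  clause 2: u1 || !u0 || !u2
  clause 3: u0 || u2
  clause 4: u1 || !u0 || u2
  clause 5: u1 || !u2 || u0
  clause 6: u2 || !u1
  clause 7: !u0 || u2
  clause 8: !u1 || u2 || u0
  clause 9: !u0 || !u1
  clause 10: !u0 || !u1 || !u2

False

Suppose u0 = true.
(u2) alone gives u2 = true.
(u1) alone gives u1 = true.
That conflicts with the unit clause (!u1).
So every satisfying assignment has u0 = False.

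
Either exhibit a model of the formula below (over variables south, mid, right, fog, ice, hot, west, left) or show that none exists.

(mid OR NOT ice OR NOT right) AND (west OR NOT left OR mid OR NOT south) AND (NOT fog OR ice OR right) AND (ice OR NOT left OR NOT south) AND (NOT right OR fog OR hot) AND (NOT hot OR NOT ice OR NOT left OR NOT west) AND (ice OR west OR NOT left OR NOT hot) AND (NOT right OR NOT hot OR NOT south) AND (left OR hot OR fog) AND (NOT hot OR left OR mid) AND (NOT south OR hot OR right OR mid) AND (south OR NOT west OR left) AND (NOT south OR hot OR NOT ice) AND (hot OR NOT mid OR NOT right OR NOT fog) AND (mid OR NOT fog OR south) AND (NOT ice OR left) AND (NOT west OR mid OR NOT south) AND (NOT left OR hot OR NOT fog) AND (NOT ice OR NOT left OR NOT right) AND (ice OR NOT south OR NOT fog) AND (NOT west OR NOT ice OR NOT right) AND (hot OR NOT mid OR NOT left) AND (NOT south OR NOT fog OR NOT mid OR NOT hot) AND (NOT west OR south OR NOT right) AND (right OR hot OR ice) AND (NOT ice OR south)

Branch on ice: set ice = false.
Branch on fog: set fog = false.
Branch on left: set left = true.
Unit clause (NOT south) forces south = false.
Branch on right: set right = false.
Unit clause (hot) forces hot = true.
Unit clause (west) forces west = true.
No clause remains; mid is free.

south ↦ false; mid ↦ true; right ↦ false; fog ↦ false; ice ↦ false; hot ↦ true; west ↦ true; left ↦ true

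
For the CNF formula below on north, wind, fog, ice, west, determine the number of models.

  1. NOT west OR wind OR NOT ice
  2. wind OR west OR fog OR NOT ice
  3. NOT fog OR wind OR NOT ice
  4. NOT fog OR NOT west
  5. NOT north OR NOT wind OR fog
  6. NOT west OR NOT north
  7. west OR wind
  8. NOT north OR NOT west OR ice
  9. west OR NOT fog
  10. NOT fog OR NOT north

There are 2^5 = 32 truth assignments over (north, wind, fog, ice, west).
Split on ice. With ice = true, the clauses containing ice are satisfied and NOT ice drops from the rest; 2 of the 2^4 = 16 assignments to the other variables satisfy what remains.
With ice = false, by the same count on the reduced clause set, 3 assignments work.
(One model: north=F, wind=F, fog=F, ice=F, west=T.)
Total: 2 + 3 = 5.

5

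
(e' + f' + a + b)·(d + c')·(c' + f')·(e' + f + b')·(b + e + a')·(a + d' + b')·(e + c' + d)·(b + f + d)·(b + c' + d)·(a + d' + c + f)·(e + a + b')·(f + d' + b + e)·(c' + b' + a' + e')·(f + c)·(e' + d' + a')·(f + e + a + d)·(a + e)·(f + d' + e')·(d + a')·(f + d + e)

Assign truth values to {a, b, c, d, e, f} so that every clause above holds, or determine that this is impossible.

Suppose d = 1.
Suppose c = 1.
The clause (f') is unit, so f = 0.
The clause (e') is unit, so e = 0.
The clause (b) is unit, so b = 1.
The clause (a) is unit, so a = 1.
All clauses are satisfied.

a: 1; b: 1; c: 1; d: 1; e: 0; f: 0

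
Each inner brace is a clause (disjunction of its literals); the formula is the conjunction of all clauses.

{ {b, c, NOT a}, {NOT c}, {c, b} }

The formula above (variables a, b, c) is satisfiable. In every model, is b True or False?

True

Suppose b = false.
The clause (NOT c) is unit, so c = false.
Now (c) is unsatisfied and unit — conflict.
So every satisfying assignment has b = True.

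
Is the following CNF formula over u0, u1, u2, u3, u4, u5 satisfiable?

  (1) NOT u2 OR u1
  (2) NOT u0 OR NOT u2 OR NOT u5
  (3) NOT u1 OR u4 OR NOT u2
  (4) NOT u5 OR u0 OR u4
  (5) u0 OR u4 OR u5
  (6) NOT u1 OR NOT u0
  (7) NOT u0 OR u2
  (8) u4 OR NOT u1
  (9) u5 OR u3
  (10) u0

Unsatisfiable

Unit clause (u0) forces u0 = true.
Unit clause (NOT u1) forces u1 = false.
Unit clause (NOT u2) forces u2 = false.
But (u2) is also a unit clause — contradiction.
No assignment satisfies every clause.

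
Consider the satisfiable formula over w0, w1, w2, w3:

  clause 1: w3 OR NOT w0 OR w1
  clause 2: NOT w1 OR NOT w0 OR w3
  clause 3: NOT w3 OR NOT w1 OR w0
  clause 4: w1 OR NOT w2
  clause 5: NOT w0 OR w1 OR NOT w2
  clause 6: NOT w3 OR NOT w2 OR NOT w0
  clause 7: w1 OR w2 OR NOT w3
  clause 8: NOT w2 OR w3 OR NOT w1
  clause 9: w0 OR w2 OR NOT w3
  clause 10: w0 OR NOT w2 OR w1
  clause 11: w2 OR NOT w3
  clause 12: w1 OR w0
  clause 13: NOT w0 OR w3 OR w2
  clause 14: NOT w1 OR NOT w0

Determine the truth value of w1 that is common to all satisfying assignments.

True

Suppose w1 = false.
The clause (NOT w2) is unit, so w2 = false.
The clause (NOT w3) is unit, so w3 = false.
The clause (NOT w0) is unit, so w0 = false.
But (w0) is also a unit clause — contradiction.
So every satisfying assignment has w1 = True.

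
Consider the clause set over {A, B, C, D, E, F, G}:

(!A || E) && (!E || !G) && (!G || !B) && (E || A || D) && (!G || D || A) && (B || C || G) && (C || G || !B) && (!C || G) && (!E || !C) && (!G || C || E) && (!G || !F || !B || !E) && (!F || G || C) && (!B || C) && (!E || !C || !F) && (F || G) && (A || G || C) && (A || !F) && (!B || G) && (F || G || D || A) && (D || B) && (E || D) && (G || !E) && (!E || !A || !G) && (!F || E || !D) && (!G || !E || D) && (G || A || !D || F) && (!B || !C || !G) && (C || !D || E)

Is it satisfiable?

Try A = false.
(!F) alone gives F = false.
(G) alone gives G = true.
(!E) alone gives E = false.
(!B) alone gives B = false.
(D) alone gives D = true.
(C) alone gives C = true.
All clauses are satisfied.
A satisfying assignment: A=false; B=false; C=true; D=true; E=false; F=false; G=true.

Yes, satisfiable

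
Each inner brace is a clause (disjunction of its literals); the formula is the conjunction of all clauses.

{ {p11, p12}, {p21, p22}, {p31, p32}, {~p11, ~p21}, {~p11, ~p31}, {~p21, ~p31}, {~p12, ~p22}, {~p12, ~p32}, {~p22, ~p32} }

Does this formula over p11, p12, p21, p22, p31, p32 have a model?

Unsatisfiable

Try p11 = 1.
From the singleton clause (~p21), p21 = 0.
From the singleton clause (p22), p22 = 1.
From the singleton clause (~p31), p31 = 0.
From the singleton clause (p32), p32 = 1.
Now (~p32) is unsatisfied and unit — conflict.
Backtrack on p11: now try p11 = 0.
From the singleton clause (p12), p12 = 1.
From the singleton clause (~p22), p22 = 0.
From the singleton clause (p21), p21 = 1.
From the singleton clause (~p31), p31 = 0.
From the singleton clause (p32), p32 = 1.
Now (~p32) is unsatisfied and unit — conflict.
Neither p11 = 1 nor p11 = 0 works.
No assignment satisfies every clause.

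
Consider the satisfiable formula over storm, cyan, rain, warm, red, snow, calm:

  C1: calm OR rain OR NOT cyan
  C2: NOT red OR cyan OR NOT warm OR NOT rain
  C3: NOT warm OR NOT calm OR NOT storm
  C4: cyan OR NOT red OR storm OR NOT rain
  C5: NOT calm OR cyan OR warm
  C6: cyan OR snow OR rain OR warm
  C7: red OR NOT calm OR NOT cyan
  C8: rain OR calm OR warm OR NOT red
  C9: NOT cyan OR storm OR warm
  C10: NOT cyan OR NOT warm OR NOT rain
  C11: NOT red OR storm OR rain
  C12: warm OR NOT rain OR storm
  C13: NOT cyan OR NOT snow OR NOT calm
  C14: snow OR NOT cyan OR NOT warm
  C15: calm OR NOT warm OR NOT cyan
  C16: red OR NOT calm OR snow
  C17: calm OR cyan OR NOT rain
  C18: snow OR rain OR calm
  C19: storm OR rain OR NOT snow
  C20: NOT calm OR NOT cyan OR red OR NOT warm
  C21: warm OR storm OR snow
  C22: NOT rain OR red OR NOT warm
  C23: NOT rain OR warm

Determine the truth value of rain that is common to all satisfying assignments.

False

Suppose rain = true.
Unit clause (warm) forces warm = true.
Unit clause (NOT cyan) forces cyan = false.
Unit clause (NOT red) forces red = false.
Now (red) is unsatisfied and unit — conflict.
So every satisfying assignment has rain = False.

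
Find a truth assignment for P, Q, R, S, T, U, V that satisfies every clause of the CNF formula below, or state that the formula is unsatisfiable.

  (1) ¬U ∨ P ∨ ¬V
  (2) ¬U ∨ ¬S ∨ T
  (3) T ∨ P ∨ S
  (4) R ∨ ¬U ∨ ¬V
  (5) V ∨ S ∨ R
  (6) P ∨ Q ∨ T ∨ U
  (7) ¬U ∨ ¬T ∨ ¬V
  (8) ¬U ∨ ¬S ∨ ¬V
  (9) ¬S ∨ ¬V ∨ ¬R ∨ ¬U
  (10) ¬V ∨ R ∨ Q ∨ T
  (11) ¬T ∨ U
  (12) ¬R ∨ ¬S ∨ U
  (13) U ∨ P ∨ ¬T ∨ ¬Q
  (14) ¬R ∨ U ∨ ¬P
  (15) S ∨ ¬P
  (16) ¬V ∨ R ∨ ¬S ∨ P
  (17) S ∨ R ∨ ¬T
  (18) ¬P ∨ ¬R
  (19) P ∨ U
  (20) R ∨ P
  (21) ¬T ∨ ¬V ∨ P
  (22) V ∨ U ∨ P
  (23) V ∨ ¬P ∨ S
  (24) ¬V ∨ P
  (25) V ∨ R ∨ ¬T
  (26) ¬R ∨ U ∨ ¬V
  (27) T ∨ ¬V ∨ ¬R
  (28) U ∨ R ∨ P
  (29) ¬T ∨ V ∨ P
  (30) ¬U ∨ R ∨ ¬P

Suppose T = False.
Suppose U = False.
The clause (P) is unit, so P = True.
The clause (¬R) is unit, so R = False.
The clause (S) is unit, so S = True.
Suppose V = False.
Every clause is now satisfied; Q is unconstrained.

P: True, Q: False, R: False, S: True, T: False, U: False, V: False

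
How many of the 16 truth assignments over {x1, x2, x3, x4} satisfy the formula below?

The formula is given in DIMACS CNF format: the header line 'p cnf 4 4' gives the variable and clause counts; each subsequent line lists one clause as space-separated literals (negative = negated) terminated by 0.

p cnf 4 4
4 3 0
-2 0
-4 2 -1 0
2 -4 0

There are 2^4 = 16 truth assignments over (x1, x2, x3, x4).
Check each against the 4 clauses (columns in the order x1, x2, x3, x4):
  F F F F  ✗ fails (x4 ∨ x3)
  F F F T  ✗ fails (x2 ∨ ¬x4)
  F F T F  ✓ satisfies all
  F F T T  ✗ fails (x2 ∨ ¬x4)
  F T F F  ✗ fails (x4 ∨ x3)
  F T F T  ✗ fails (¬x2)
  F T T F  ✗ fails (¬x2)
  F T T T  ✗ fails (¬x2)
  T F F F  ✗ fails (x4 ∨ x3)
  T F F T  ✗ fails (¬x4 ∨ x2 ∨ ¬x1)
  T F T F  ✓ satisfies all
  T F T T  ✗ fails (¬x4 ∨ x2 ∨ ¬x1)
  T T F F  ✗ fails (x4 ∨ x3)
  T T F T  ✗ fails (¬x2)
  T T T F  ✗ fails (¬x2)
  T T T T  ✗ fails (¬x2)
2 of the 16 rows are models.

2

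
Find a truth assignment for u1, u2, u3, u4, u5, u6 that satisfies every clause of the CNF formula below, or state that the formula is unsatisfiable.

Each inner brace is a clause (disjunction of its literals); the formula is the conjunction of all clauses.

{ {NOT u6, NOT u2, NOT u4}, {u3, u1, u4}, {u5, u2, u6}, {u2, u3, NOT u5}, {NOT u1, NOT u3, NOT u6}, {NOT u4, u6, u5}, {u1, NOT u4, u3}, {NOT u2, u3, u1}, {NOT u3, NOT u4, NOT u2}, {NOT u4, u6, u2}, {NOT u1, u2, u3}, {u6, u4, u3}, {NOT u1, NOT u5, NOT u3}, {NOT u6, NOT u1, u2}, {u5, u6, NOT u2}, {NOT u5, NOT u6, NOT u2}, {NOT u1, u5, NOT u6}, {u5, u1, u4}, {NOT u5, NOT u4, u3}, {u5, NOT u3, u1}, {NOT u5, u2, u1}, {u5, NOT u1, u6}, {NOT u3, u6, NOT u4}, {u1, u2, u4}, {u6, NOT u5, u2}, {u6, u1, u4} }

UNSATISFIABLE

Suppose u6 = false.
Suppose u5 = true.
(u2) alone gives u2 = true.
Suppose u3 = true.
(NOT u4) alone gives u4 = false.
(NOT u1) alone gives u1 = false.
That conflicts with the unit clause (u1).
Undo u3 and try u3 = false.
(u1) alone gives u1 = true.
(u4) alone gives u4 = true.
That conflicts with the unit clause (NOT u4).
Either choice for u3 ends in contradiction.
Undo u5 and try u5 = false.
(u2) alone gives u2 = true.
That conflicts with the unit clause (NOT u2).
Either choice for u5 ends in contradiction.
Undo u6 and try u6 = true.
Suppose u2 = false.
(NOT u1) alone gives u1 = false.
(NOT u5) alone gives u5 = false.
(u4) alone gives u4 = true.
(u3) alone gives u3 = true.
That conflicts with the unit clause (NOT u3).
Undo u2 and try u2 = true.
(NOT u4) alone gives u4 = false.
(NOT u5) alone gives u5 = false.
(NOT u1) alone gives u1 = false.
That conflicts with the unit clause (u1).
Either choice for u2 ends in contradiction.
Either choice for u6 ends in contradiction.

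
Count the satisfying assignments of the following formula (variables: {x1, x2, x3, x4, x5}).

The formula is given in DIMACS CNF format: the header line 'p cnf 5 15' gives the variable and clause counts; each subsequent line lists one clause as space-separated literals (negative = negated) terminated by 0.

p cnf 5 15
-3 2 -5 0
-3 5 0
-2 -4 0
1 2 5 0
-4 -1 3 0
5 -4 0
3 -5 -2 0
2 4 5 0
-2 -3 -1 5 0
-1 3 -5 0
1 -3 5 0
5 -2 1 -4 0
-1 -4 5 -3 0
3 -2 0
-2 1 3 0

There are 2^5 = 32 truth assignments over (x1, x2, x3, x4, x5).
Split on x2. With x2 = True, the clauses containing x2 are satisfied and ¬x2 drops from the rest; 2 of the 2^4 = 16 assignments to the other variables satisfy what remains.
With x2 = False, by the same count on the reduced clause set, 2 assignments work.
(One model: x1=F, x2=F, x3=F, x4=F, x5=T.)
Total: 2 + 2 = 4.

4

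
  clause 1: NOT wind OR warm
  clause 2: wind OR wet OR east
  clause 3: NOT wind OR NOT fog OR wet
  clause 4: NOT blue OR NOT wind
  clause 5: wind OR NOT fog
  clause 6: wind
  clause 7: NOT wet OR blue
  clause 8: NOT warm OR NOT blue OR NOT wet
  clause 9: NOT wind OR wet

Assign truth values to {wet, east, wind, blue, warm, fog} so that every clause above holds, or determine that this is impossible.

(wind) alone gives wind = true.
(warm) alone gives warm = true.
(NOT blue) alone gives blue = false.
(NOT wet) alone gives wet = false.
Now (wet) is unsatisfied and unit — conflict.

UNSATISFIABLE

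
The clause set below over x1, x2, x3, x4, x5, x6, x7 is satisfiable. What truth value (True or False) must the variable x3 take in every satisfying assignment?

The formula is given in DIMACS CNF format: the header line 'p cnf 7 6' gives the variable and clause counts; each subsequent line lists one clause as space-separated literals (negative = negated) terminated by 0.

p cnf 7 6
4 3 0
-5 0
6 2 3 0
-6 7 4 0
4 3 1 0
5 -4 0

True

Suppose x3 = False.
The clause (x4) is unit, so x4 = True.
The clause (¬x5) is unit, so x5 = False.
That conflicts with the unit clause (x5).
So every satisfying assignment has x3 = True.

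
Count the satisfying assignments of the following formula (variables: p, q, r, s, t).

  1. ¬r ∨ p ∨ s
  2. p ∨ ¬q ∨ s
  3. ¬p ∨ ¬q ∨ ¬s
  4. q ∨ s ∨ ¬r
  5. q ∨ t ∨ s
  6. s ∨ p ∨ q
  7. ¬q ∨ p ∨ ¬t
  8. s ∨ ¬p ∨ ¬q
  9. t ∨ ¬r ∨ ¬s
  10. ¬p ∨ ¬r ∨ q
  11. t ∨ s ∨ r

7

There are 2^5 = 32 truth assignments over (p, q, r, s, t).
Split on r. With r = True, the clauses containing r are satisfied and ¬r drops from the rest; 1 of the 2^4 = 16 assignments to the other variables satisfy what remains.
With r = False, by the same count on the reduced clause set, 6 assignments work.
Total: 1 + 6 = 7.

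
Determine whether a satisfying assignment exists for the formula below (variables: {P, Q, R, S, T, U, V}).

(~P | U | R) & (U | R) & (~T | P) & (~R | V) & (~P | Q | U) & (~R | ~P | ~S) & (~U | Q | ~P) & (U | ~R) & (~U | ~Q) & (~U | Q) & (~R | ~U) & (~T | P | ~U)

Unsatisfiable

Branch on U: set U = 1.
(~Q) alone gives Q = 0.
That conflicts with the unit clause (Q).
Backtrack on U: now try U = 0.
(R) alone gives R = 1.
That conflicts with the unit clause (~R).
Neither U = 1 nor U = 0 works.
No assignment satisfies every clause.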